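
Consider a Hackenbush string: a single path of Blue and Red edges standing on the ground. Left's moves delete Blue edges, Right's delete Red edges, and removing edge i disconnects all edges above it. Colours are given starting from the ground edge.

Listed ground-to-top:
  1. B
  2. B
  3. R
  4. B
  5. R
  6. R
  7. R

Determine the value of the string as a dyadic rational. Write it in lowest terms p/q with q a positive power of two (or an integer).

Prefix values for B B R B R R R via {L|R} + simplicity:
g(B) = { 0 | (no moves) } so 1
g(BB) = { 0 1 | (no moves) } so 2
g(BBR) = { 0 1 | 2 } so 3/2
g(BBRB) = { 0 1 3/2 | 2 } so 7/4
g(BBRBR) = { 0 1 3/2 | 7/4 2 } so 13/8
g(BBRBRR) = { 0 1 3/2 | 13/8 7/4 2 } so 25/16
g(BBRBRRR) = { 0 1 3/2 | 25/16 13/8 7/4 2 } so 49/32

49/32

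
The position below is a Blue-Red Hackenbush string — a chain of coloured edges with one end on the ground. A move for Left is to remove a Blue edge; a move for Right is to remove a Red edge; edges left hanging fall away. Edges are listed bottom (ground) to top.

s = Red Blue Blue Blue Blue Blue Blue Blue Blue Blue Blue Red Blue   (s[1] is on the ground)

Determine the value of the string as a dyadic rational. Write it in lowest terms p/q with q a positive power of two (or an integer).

-5/4096

v_1 [R]  L=[]  R=[0]  so -1
v_2 [RB]  L=[-1]  R=[0]  so -1/2
v_3 [RBB]  L=[-1 -1/2]  R=[0]  so -1/4
v_4 [RBBB]  L=[-1 -1/2 -1/4]  R=[0]  so -1/8
v_5 [RBBBB]  L=[-1 -1/2 -1/4 -1/8]  R=[0]  so -1/16
v_6 [RBBBBB]  L=[-1 -1/2 -1/4 -1/8 -1/16]  R=[0]  so -1/32
v_7 [RBBBBBB]  L=[-1 -1/2 -1/4 -1/8 -1/16 -1/32]  R=[0]  so -1/64
v_8 [RBBBBBBB]  L=[-1 -1/2 -1/4 -1/8 -1/16 -1/32 -1/64]  R=[0]  so -1/128
v_9 [RBBBBBBBB]  L=[-1 -1/2 -1/4 -1/8 -1/16 -1/32 -1/64 -1/128]  R=[0]  so -1/256
v_10 [RBBBBBBBBB]  L=[-1 -1/2 -1/4 -1/8 -1/16 -1/32 -1/64 -1/128 -1/256]  R=[0]  so -1/512
v_11 [RBBBBBBBBBB]  L=[-1 -1/2 -1/4 -1/8 -1/16 -1/32 -1/64 -1/128 -1/256 -1/512]  R=[0]  so -1/1024
v_12 [RBBBBBBBBBBR]  L=[-1 -1/2 -1/4 -1/8 -1/16 -1/32 -1/64 -1/128 -1/256 -1/512]  R=[-1/1024 0]  so -3/2048
v_13 [RBBBBBBBBBBRB]  L=[-1 -1/2 -1/4 -1/8 -1/16 -1/32 -1/64 -1/128 -1/256 -1/512 -3/2048]  R=[-1/1024 0]  so -5/4096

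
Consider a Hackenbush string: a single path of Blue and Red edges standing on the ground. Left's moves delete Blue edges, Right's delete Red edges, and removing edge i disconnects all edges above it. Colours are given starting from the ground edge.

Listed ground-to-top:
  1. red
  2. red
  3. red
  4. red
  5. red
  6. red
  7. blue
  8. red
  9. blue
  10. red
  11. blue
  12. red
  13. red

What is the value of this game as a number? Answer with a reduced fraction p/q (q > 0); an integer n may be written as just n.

-727/128

step 1: add red to get r; options L={ ∅ } R={ 0 } gives -1
step 2: add red to get rr; options L={ ∅ } R={ -1,0 } gives -2
step 3: add red to get rrr; options L={ ∅ } R={ -2,-1,0 } gives -3
step 4: add red to get rrrr; options L={ ∅ } R={ -3,-2,-1,0 } gives -4
step 5: add red to get rrrrr; options L={ ∅ } R={ -4,-3,-2,-1,0 } gives -5
step 6: add red to get rrrrrr; options L={ ∅ } R={ -5,-4,-3,-2,-1,0 } gives -6
step 7: add blue to get rrrrrrb; options L={ -6 } R={ -5,-4,-3,-2,-1,0 } gives -11/2
step 8: add red to get rrrrrrbr; options L={ -6 } R={ -11/2,-5,-4,-3,-2,-1,0 } gives -23/4
step 9: add blue to get rrrrrrbrb; options L={ -6,-23/4 } R={ -11/2,-5,-4,-3,-2,-1,0 } gives -45/8
step 10: add red to get rrrrrrbrbr; options L={ -6,-23/4 } R={ -45/8,-11/2,-5,-4,-3,-2,-1,0 } gives -91/16
step 11: add blue to get rrrrrrbrbrb; options L={ -6,-23/4,-91/16 } R={ -45/8,-11/2,-5,-4,-3,-2,-1,0 } gives -181/32
step 12: add red to get rrrrrrbrbrbr; options L={ -6,-23/4,-91/16 } R={ -181/32,-45/8,-11/2,-5,-4,-3,-2,-1,0 } gives -363/64
step 13: add red to get rrrrrrbrbrbrr; options L={ -6,-23/4,-91/16 } R={ -363/64,-181/32,-45/8,-11/2,-5,-4,-3,-2,-1,0 } gives -727/128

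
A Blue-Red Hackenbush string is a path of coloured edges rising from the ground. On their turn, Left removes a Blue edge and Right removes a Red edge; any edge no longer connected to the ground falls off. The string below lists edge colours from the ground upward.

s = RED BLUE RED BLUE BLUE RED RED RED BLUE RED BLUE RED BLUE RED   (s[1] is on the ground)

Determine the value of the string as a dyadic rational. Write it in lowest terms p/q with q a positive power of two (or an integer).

v(R) = { none | 0 } = -1
v(RB) = { -1 | 0 } = -1/2
v(RBR) = { -1 | -1/2; 0 } = -3/4
v(RBRB) = { -1; -3/4 | -1/2; 0 } = -5/8
v(RBRBB) = { -1; -3/4; -5/8 | -1/2; 0 } = -9/16
v(RBRBBR) = { -1; -3/4; -5/8 | -9/16; -1/2; 0 } = -19/32
v(RBRBBRR) = { -1; -3/4; -5/8 | -19/32; -9/16; -1/2; 0 } = -39/64
v(RBRBBRRR) = { -1; -3/4; -5/8 | -39/64; -19/32; -9/16; -1/2; 0 } = -79/128
v(RBRBBRRRB) = { -1; -3/4; -5/8; -79/128 | -39/64; -19/32; -9/16; -1/2; 0 } = -157/256
v(RBRBBRRRBR) = { -1; -3/4; -5/8; -79/128 | -157/256; -39/64; -19/32; -9/16; -1/2; 0 } = -315/512
v(RBRBBRRRBRB) = { -1; -3/4; -5/8; -79/128; -315/512 | -157/256; -39/64; -19/32; -9/16; -1/2; 0 } = -629/1024
v(RBRBBRRRBRBR) = { -1; -3/4; -5/8; -79/128; -315/512 | -629/1024; -157/256; -39/64; -19/32; -9/16; -1/2; 0 } = -1259/2048
v(RBRBBRRRBRBRB) = { -1; -3/4; -5/8; -79/128; -315/512; -1259/2048 | -629/1024; -157/256; -39/64; -19/32; -9/16; -1/2; 0 } = -2517/4096
v(RBRBBRRRBRBRBR) = { -1; -3/4; -5/8; -79/128; -315/512; -1259/2048 | -2517/4096; -629/1024; -157/256; -39/64; -19/32; -9/16; -1/2; 0 } = -5035/8192

-5035/8192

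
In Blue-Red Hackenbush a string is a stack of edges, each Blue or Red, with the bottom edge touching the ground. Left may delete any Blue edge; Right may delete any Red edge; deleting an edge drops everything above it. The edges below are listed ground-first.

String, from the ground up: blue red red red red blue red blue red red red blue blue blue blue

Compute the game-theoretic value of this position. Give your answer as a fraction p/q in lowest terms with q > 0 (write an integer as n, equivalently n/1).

1311/16384

Prefix values for blue red red red red blue red blue red red red blue blue blue blue via {L|R} + simplicity:
b: Left { 0 }, Right { · } => simplest 1
br: Left { 0 }, Right { 1 } => simplest 1/2
brr: Left { 0 }, Right { 1/2, 1 } => simplest 1/4
brrr: Left { 0 }, Right { 1/4, 1/2, 1 } => simplest 1/8
brrrr: Left { 0 }, Right { 1/8, 1/4, 1/2, 1 } => simplest 1/16
brrrrb: Left { 0, 1/16 }, Right { 1/8, 1/4, 1/2, 1 } => simplest 3/32
brrrrbr: Left { 0, 1/16 }, Right { 3/32, 1/8, 1/4, 1/2, 1 } => simplest 5/64
brrrrbrb: Left { 0, 1/16, 5/64 }, Right { 3/32, 1/8, 1/4, 1/2, 1 } => simplest 11/128
brrrrbrbr: Left { 0, 1/16, 5/64 }, Right { 11/128, 3/32, 1/8, 1/4, 1/2, 1 } => simplest 21/256
brrrrbrbrr: Left { 0, 1/16, 5/64 }, Right { 21/256, 11/128, 3/32, 1/8, 1/4, 1/2, 1 } => simplest 41/512
brrrrbrbrrr: Left { 0, 1/16, 5/64 }, Right { 41/512, 21/256, 11/128, 3/32, 1/8, 1/4, 1/2, 1 } => simplest 81/1024
brrrrbrbrrrb: Left { 0, 1/16, 5/64, 81/1024 }, Right { 41/512, 21/256, 11/128, 3/32, 1/8, 1/4, 1/2, 1 } => simplest 163/2048
brrrrbrbrrrbb: Left { 0, 1/16, 5/64, 81/1024, 163/2048 }, Right { 41/512, 21/256, 11/128, 3/32, 1/8, 1/4, 1/2, 1 } => simplest 327/4096
brrrrbrbrrrbbb: Left { 0, 1/16, 5/64, 81/1024, 163/2048, 327/4096 }, Right { 41/512, 21/256, 11/128, 3/32, 1/8, 1/4, 1/2, 1 } => simplest 655/8192
brrrrbrbrrrbbbb: Left { 0, 1/16, 5/64, 81/1024, 163/2048, 327/4096, 655/8192 }, Right { 41/512, 21/256, 11/128, 3/32, 1/8, 1/4, 1/2, 1 } => simplest 1311/16384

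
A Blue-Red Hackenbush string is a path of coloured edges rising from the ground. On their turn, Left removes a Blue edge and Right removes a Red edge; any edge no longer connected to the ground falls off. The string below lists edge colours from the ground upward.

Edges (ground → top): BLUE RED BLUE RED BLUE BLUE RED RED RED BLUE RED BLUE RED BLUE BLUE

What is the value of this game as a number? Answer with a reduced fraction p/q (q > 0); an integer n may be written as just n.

Recurse on prefixes of the 15-edge string BLUE RED BLUE RED BLUE BLUE RED RED RED BLUE RED BLUE RED BLUE BLUE:
G_1 [B]  L=[0]  R=[(no moves)]  gives 1
G_2 [BR]  L=[0]  R=[1]  gives 1/2
G_3 [BRB]  L=[0 1/2]  R=[1]  gives 3/4
G_4 [BRBR]  L=[0 1/2]  R=[3/4 1]  gives 5/8
G_5 [BRBRB]  L=[0 1/2 5/8]  R=[3/4 1]  gives 11/16
G_6 [BRBRBB]  L=[0 1/2 5/8 11/16]  R=[3/4 1]  gives 23/32
G_7 [BRBRBBR]  L=[0 1/2 5/8 11/16]  R=[23/32 3/4 1]  gives 45/64
G_8 [BRBRBBRR]  L=[0 1/2 5/8 11/16]  R=[45/64 23/32 3/4 1]  gives 89/128
G_9 [BRBRBBRRR]  L=[0 1/2 5/8 11/16]  R=[89/128 45/64 23/32 3/4 1]  gives 177/256
G_10 [BRBRBBRRRB]  L=[0 1/2 5/8 11/16 177/256]  R=[89/128 45/64 23/32 3/4 1]  gives 355/512
G_11 [BRBRBBRRRBR]  L=[0 1/2 5/8 11/16 177/256]  R=[355/512 89/128 45/64 23/32 3/4 1]  gives 709/1024
G_12 [BRBRBBRRRBRB]  L=[0 1/2 5/8 11/16 177/256 709/1024]  R=[355/512 89/128 45/64 23/32 3/4 1]  gives 1419/2048
G_13 [BRBRBBRRRBRBR]  L=[0 1/2 5/8 11/16 177/256 709/1024]  R=[1419/2048 355/512 89/128 45/64 23/32 3/4 1]  gives 2837/4096
G_14 [BRBRBBRRRBRBRB]  L=[0 1/2 5/8 11/16 177/256 709/1024 2837/4096]  R=[1419/2048 355/512 89/128 45/64 23/32 3/4 1]  gives 5675/8192
G_15 [BRBRBBRRRBRBRBB]  L=[0 1/2 5/8 11/16 177/256 709/1024 2837/4096 5675/8192]  R=[1419/2048 355/512 89/128 45/64 23/32 3/4 1]  gives 11351/16384

11351/16384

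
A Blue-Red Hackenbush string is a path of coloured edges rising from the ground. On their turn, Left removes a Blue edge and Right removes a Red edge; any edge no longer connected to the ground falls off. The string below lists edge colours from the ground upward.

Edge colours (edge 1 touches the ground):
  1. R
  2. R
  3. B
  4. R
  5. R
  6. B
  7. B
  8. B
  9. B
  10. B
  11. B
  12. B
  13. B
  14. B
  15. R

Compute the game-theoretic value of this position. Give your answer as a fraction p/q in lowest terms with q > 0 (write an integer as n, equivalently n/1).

-14339/8192

R: Left { · }, Right { 0 } gives simplest -1
RR: Left { · }, Right { -1; 0 } gives simplest -2
RRB: Left { -2 }, Right { -1; 0 } gives simplest -3/2
RRBR: Left { -2 }, Right { -3/2; -1; 0 } gives simplest -7/4
RRBRR: Left { -2 }, Right { -7/4; -3/2; -1; 0 } gives simplest -15/8
RRBRRB: Left { -2; -15/8 }, Right { -7/4; -3/2; -1; 0 } gives simplest -29/16
RRBRRBB: Left { -2; -15/8; -29/16 }, Right { -7/4; -3/2; -1; 0 } gives simplest -57/32
RRBRRBBB: Left { -2; -15/8; -29/16; -57/32 }, Right { -7/4; -3/2; -1; 0 } gives simplest -113/64
RRBRRBBBB: Left { -2; -15/8; -29/16; -57/32; -113/64 }, Right { -7/4; -3/2; -1; 0 } gives simplest -225/128
RRBRRBBBBB: Left { -2; -15/8; -29/16; -57/32; -113/64; -225/128 }, Right { -7/4; -3/2; -1; 0 } gives simplest -449/256
RRBRRBBBBBB: Left { -2; -15/8; -29/16; -57/32; -113/64; -225/128; -449/256 }, Right { -7/4; -3/2; -1; 0 } gives simplest -897/512
RRBRRBBBBBBB: Left { -2; -15/8; -29/16; -57/32; -113/64; -225/128; -449/256; -897/512 }, Right { -7/4; -3/2; -1; 0 } gives simplest -1793/1024
RRBRRBBBBBBBB: Left { -2; -15/8; -29/16; -57/32; -113/64; -225/128; -449/256; -897/512; -1793/1024 }, Right { -7/4; -3/2; -1; 0 } gives simplest -3585/2048
RRBRRBBBBBBBBB: Left { -2; -15/8; -29/16; -57/32; -113/64; -225/128; -449/256; -897/512; -1793/1024; -3585/2048 }, Right { -7/4; -3/2; -1; 0 } gives simplest -7169/4096
RRBRRBBBBBBBBBR: Left { -2; -15/8; -29/16; -57/32; -113/64; -225/128; -449/256; -897/512; -1793/1024; -3585/2048 }, Right { -7169/4096; -7/4; -3/2; -1; 0 } gives simplest -14339/8192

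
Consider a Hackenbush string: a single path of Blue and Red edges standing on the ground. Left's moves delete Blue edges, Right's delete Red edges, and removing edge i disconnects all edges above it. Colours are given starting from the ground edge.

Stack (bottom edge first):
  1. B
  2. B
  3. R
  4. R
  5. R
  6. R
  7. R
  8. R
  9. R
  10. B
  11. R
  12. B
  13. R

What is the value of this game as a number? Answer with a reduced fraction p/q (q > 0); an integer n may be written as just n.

Recurse on prefixes of the 13-edge string B B R R R R R R R B R B R:
1 of 13 · B · max L 0 · min R +∞ so 1
2 of 13 · BB · max L 1 · min R +∞ so 2
3 of 13 · BBR · max L 1 · min R 2 so 3/2
4 of 13 · BBRR · max L 1 · min R 3/2 so 5/4
5 of 13 · BBRRR · max L 1 · min R 5/4 so 9/8
6 of 13 · BBRRRR · max L 1 · min R 9/8 so 17/16
7 of 13 · BBRRRRR · max L 1 · min R 17/16 so 33/32
8 of 13 · BBRRRRRR · max L 1 · min R 33/32 so 65/64
9 of 13 · BBRRRRRRR · max L 1 · min R 65/64 so 129/128
10 of 13 · BBRRRRRRRB · max L 129/128 · min R 65/64 so 259/256
11 of 13 · BBRRRRRRRBR · max L 129/128 · min R 259/256 so 517/512
12 of 13 · BBRRRRRRRBRB · max L 517/512 · min R 259/256 so 1035/1024
13 of 13 · BBRRRRRRRBRBR · max L 517/512 · min R 1035/1024 so 2069/2048

2069/2048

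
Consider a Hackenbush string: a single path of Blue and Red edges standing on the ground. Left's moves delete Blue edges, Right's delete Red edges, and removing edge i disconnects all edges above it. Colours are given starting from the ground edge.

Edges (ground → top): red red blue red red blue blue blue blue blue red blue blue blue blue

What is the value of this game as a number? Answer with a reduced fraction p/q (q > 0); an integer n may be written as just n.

-14369/8192

Prefix values for red red blue red red blue blue blue blue blue red blue blue blue blue via {L|R} + simplicity:
step 1: add red to get r; options L={ none } R={ 0 } gives -1
step 2: add red to get rr; options L={ none } R={ -1, 0 } gives -2
step 3: add blue to get rrb; options L={ -2 } R={ -1, 0 } gives -3/2
step 4: add red to get rrbr; options L={ -2 } R={ -3/2, -1, 0 } gives -7/4
step 5: add red to get rrbrr; options L={ -2 } R={ -7/4, -3/2, -1, 0 } gives -15/8
step 6: add blue to get rrbrrb; options L={ -2, -15/8 } R={ -7/4, -3/2, -1, 0 } gives -29/16
step 7: add blue to get rrbrrbb; options L={ -2, -15/8, -29/16 } R={ -7/4, -3/2, -1, 0 } gives -57/32
step 8: add blue to get rrbrrbbb; options L={ -2, -15/8, -29/16, -57/32 } R={ -7/4, -3/2, -1, 0 } gives -113/64
step 9: add blue to get rrbrrbbbb; options L={ -2, -15/8, -29/16, -57/32, -113/64 } R={ -7/4, -3/2, -1, 0 } gives -225/128
step 10: add blue to get rrbrrbbbbb; options L={ -2, -15/8, -29/16, -57/32, -113/64, -225/128 } R={ -7/4, -3/2, -1, 0 } gives -449/256
step 11: add red to get rrbrrbbbbbr; options L={ -2, -15/8, -29/16, -57/32, -113/64, -225/128 } R={ -449/256, -7/4, -3/2, -1, 0 } gives -899/512
step 12: add blue to get rrbrrbbbbbrb; options L={ -2, -15/8, -29/16, -57/32, -113/64, -225/128, -899/512 } R={ -449/256, -7/4, -3/2, -1, 0 } gives -1797/1024
step 13: add blue to get rrbrrbbbbbrbb; options L={ -2, -15/8, -29/16, -57/32, -113/64, -225/128, -899/512, -1797/1024 } R={ -449/256, -7/4, -3/2, -1, 0 } gives -3593/2048
step 14: add blue to get rrbrrbbbbbrbbb; options L={ -2, -15/8, -29/16, -57/32, -113/64, -225/128, -899/512, -1797/1024, -3593/2048 } R={ -449/256, -7/4, -3/2, -1, 0 } gives -7185/4096
step 15: add blue to get rrbrrbbbbbrbbbb; options L={ -2, -15/8, -29/16, -57/32, -113/64, -225/128, -899/512, -1797/1024, -3593/2048, -7185/4096 } R={ -449/256, -7/4, -3/2, -1, 0 } gives -14369/8192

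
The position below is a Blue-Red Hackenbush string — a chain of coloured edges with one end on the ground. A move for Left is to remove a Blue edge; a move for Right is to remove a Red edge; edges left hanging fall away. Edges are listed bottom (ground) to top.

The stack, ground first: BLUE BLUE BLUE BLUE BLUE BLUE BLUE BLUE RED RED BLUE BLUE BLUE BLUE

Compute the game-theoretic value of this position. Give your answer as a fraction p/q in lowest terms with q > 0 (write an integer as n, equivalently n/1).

value_1 [B]  L=[0]  R=[]  = 1
value_2 [BB]  L=[0, 1]  R=[]  = 2
value_3 [BBB]  L=[0, 1, 2]  R=[]  = 3
value_4 [BBBB]  L=[0, 1, 2, 3]  R=[]  = 4
value_5 [BBBBB]  L=[0, 1, 2, 3, 4]  R=[]  = 5
value_6 [BBBBBB]  L=[0, 1, 2, 3, 4, 5]  R=[]  = 6
value_7 [BBBBBBB]  L=[0, 1, 2, 3, 4, 5, 6]  R=[]  = 7
value_8 [BBBBBBBB]  L=[0, 1, 2, 3, 4, 5, 6, 7]  R=[]  = 8
value_9 [BBBBBBBBR]  L=[0, 1, 2, 3, 4, 5, 6, 7]  R=[8]  = 15/2
value_10 [BBBBBBBBRR]  L=[0, 1, 2, 3, 4, 5, 6, 7]  R=[15/2, 8]  = 29/4
value_11 [BBBBBBBBRRB]  L=[0, 1, 2, 3, 4, 5, 6, 7, 29/4]  R=[15/2, 8]  = 59/8
value_12 [BBBBBBBBRRBB]  L=[0, 1, 2, 3, 4, 5, 6, 7, 29/4, 59/8]  R=[15/2, 8]  = 119/16
value_13 [BBBBBBBBRRBBB]  L=[0, 1, 2, 3, 4, 5, 6, 7, 29/4, 59/8, 119/16]  R=[15/2, 8]  = 239/32
value_14 [BBBBBBBBRRBBBB]  L=[0, 1, 2, 3, 4, 5, 6, 7, 29/4, 59/8, 119/16, 239/32]  R=[15/2, 8]  = 479/64

479/64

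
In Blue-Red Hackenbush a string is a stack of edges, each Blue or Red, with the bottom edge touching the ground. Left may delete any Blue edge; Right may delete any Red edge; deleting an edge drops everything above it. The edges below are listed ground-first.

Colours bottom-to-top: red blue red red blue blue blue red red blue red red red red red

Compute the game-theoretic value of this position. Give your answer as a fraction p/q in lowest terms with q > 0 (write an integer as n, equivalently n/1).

-12735/16384

r: Left { (no moves) }, Right { 0 } gives simplest -1
rb: Left { -1 }, Right { 0 } gives simplest -1/2
rbr: Left { -1 }, Right { -1/2, 0 } gives simplest -3/4
rbrr: Left { -1 }, Right { -3/4, -1/2, 0 } gives simplest -7/8
rbrrb: Left { -1, -7/8 }, Right { -3/4, -1/2, 0 } gives simplest -13/16
rbrrbb: Left { -1, -7/8, -13/16 }, Right { -3/4, -1/2, 0 } gives simplest -25/32
rbrrbbb: Left { -1, -7/8, -13/16, -25/32 }, Right { -3/4, -1/2, 0 } gives simplest -49/64
rbrrbbbr: Left { -1, -7/8, -13/16, -25/32 }, Right { -49/64, -3/4, -1/2, 0 } gives simplest -99/128
rbrrbbbrr: Left { -1, -7/8, -13/16, -25/32 }, Right { -99/128, -49/64, -3/4, -1/2, 0 } gives simplest -199/256
rbrrbbbrrb: Left { -1, -7/8, -13/16, -25/32, -199/256 }, Right { -99/128, -49/64, -3/4, -1/2, 0 } gives simplest -397/512
rbrrbbbrrbr: Left { -1, -7/8, -13/16, -25/32, -199/256 }, Right { -397/512, -99/128, -49/64, -3/4, -1/2, 0 } gives simplest -795/1024
rbrrbbbrrbrr: Left { -1, -7/8, -13/16, -25/32, -199/256 }, Right { -795/1024, -397/512, -99/128, -49/64, -3/4, -1/2, 0 } gives simplest -1591/2048
rbrrbbbrrbrrr: Left { -1, -7/8, -13/16, -25/32, -199/256 }, Right { -1591/2048, -795/1024, -397/512, -99/128, -49/64, -3/4, -1/2, 0 } gives simplest -3183/4096
rbrrbbbrrbrrrr: Left { -1, -7/8, -13/16, -25/32, -199/256 }, Right { -3183/4096, -1591/2048, -795/1024, -397/512, -99/128, -49/64, -3/4, -1/2, 0 } gives simplest -6367/8192
rbrrbbbrrbrrrrr: Left { -1, -7/8, -13/16, -25/32, -199/256 }, Right { -6367/8192, -3183/4096, -1591/2048, -795/1024, -397/512, -99/128, -49/64, -3/4, -1/2, 0 } gives simplest -12735/16384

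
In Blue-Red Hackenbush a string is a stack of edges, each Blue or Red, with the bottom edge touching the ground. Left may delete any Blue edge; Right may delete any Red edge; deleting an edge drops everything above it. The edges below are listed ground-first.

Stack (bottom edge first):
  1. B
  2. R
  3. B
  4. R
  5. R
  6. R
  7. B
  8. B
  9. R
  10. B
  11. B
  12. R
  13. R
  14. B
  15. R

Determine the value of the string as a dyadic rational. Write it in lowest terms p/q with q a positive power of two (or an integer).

val_1 [B]  L=[0]  R=[]  ⇒ 1
val_2 [BR]  L=[0]  R=[1]  ⇒ 1/2
val_3 [BRB]  L=[0,1/2]  R=[1]  ⇒ 3/4
val_4 [BRBR]  L=[0,1/2]  R=[3/4,1]  ⇒ 5/8
val_5 [BRBRR]  L=[0,1/2]  R=[5/8,3/4,1]  ⇒ 9/16
val_6 [BRBRRR]  L=[0,1/2]  R=[9/16,5/8,3/4,1]  ⇒ 17/32
val_7 [BRBRRRB]  L=[0,1/2,17/32]  R=[9/16,5/8,3/4,1]  ⇒ 35/64
val_8 [BRBRRRBB]  L=[0,1/2,17/32,35/64]  R=[9/16,5/8,3/4,1]  ⇒ 71/128
val_9 [BRBRRRBBR]  L=[0,1/2,17/32,35/64]  R=[71/128,9/16,5/8,3/4,1]  ⇒ 141/256
val_10 [BRBRRRBBRB]  L=[0,1/2,17/32,35/64,141/256]  R=[71/128,9/16,5/8,3/4,1]  ⇒ 283/512
val_11 [BRBRRRBBRBB]  L=[0,1/2,17/32,35/64,141/256,283/512]  R=[71/128,9/16,5/8,3/4,1]  ⇒ 567/1024
val_12 [BRBRRRBBRBBR]  L=[0,1/2,17/32,35/64,141/256,283/512]  R=[567/1024,71/128,9/16,5/8,3/4,1]  ⇒ 1133/2048
val_13 [BRBRRRBBRBBRR]  L=[0,1/2,17/32,35/64,141/256,283/512]  R=[1133/2048,567/1024,71/128,9/16,5/8,3/4,1]  ⇒ 2265/4096
val_14 [BRBRRRBBRBBRRB]  L=[0,1/2,17/32,35/64,141/256,283/512,2265/4096]  R=[1133/2048,567/1024,71/128,9/16,5/8,3/4,1]  ⇒ 4531/8192
val_15 [BRBRRRBBRBBRRBR]  L=[0,1/2,17/32,35/64,141/256,283/512,2265/4096]  R=[4531/8192,1133/2048,567/1024,71/128,9/16,5/8,3/4,1]  ⇒ 9061/16384

9061/16384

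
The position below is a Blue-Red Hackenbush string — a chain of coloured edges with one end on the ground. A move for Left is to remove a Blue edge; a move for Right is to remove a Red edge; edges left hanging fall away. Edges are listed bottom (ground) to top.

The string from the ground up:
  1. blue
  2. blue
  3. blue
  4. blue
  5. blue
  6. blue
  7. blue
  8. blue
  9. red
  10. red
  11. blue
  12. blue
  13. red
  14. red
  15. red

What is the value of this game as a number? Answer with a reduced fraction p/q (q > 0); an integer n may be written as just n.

Recurse on prefixes of the 15-edge string blue blue blue blue blue blue blue blue red red blue blue red red red:
b: Left { 0 }, Right { (no moves) } => simplest 1
bb: Left { 0, 1 }, Right { (no moves) } => simplest 2
bbb: Left { 0, 1, 2 }, Right { (no moves) } => simplest 3
bbbb: Left { 0, 1, 2, 3 }, Right { (no moves) } => simplest 4
bbbbb: Left { 0, 1, 2, 3, 4 }, Right { (no moves) } => simplest 5
bbbbbb: Left { 0, 1, 2, 3, 4, 5 }, Right { (no moves) } => simplest 6
bbbbbbb: Left { 0, 1, 2, 3, 4, 5, 6 }, Right { (no moves) } => simplest 7
bbbbbbbb: Left { 0, 1, 2, 3, 4, 5, 6, 7 }, Right { (no moves) } => simplest 8
bbbbbbbbr: Left { 0, 1, 2, 3, 4, 5, 6, 7 }, Right { 8 } => simplest 15/2
bbbbbbbbrr: Left { 0, 1, 2, 3, 4, 5, 6, 7 }, Right { 15/2, 8 } => simplest 29/4
bbbbbbbbrrb: Left { 0, 1, 2, 3, 4, 5, 6, 7, 29/4 }, Right { 15/2, 8 } => simplest 59/8
bbbbbbbbrrbb: Left { 0, 1, 2, 3, 4, 5, 6, 7, 29/4, 59/8 }, Right { 15/2, 8 } => simplest 119/16
bbbbbbbbrrbbr: Left { 0, 1, 2, 3, 4, 5, 6, 7, 29/4, 59/8 }, Right { 119/16, 15/2, 8 } => simplest 237/32
bbbbbbbbrrbbrr: Left { 0, 1, 2, 3, 4, 5, 6, 7, 29/4, 59/8 }, Right { 237/32, 119/16, 15/2, 8 } => simplest 473/64
bbbbbbbbrrbbrrr: Left { 0, 1, 2, 3, 4, 5, 6, 7, 29/4, 59/8 }, Right { 473/64, 237/32, 119/16, 15/2, 8 } => simplest 945/128

945/128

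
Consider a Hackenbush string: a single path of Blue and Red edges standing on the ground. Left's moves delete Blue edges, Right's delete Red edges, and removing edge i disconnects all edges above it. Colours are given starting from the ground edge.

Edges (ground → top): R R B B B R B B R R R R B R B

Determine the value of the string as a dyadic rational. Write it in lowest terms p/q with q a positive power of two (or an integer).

-9461/8192

Recurse on prefixes of the 15-edge string R R B B B R B B R R R R B R B:
value_1 [R]  L=[∅]  R=[0]  → -1
value_2 [RR]  L=[∅]  R=[-1,0]  → -2
value_3 [RRB]  L=[-2]  R=[-1,0]  → -3/2
value_4 [RRBB]  L=[-2,-3/2]  R=[-1,0]  → -5/4
value_5 [RRBBB]  L=[-2,-3/2,-5/4]  R=[-1,0]  → -9/8
value_6 [RRBBBR]  L=[-2,-3/2,-5/4]  R=[-9/8,-1,0]  → -19/16
value_7 [RRBBBRB]  L=[-2,-3/2,-5/4,-19/16]  R=[-9/8,-1,0]  → -37/32
value_8 [RRBBBRBB]  L=[-2,-3/2,-5/4,-19/16,-37/32]  R=[-9/8,-1,0]  → -73/64
value_9 [RRBBBRBBR]  L=[-2,-3/2,-5/4,-19/16,-37/32]  R=[-73/64,-9/8,-1,0]  → -147/128
value_10 [RRBBBRBBRR]  L=[-2,-3/2,-5/4,-19/16,-37/32]  R=[-147/128,-73/64,-9/8,-1,0]  → -295/256
value_11 [RRBBBRBBRRR]  L=[-2,-3/2,-5/4,-19/16,-37/32]  R=[-295/256,-147/128,-73/64,-9/8,-1,0]  → -591/512
value_12 [RRBBBRBBRRRR]  L=[-2,-3/2,-5/4,-19/16,-37/32]  R=[-591/512,-295/256,-147/128,-73/64,-9/8,-1,0]  → -1183/1024
value_13 [RRBBBRBBRRRRB]  L=[-2,-3/2,-5/4,-19/16,-37/32,-1183/1024]  R=[-591/512,-295/256,-147/128,-73/64,-9/8,-1,0]  → -2365/2048
value_14 [RRBBBRBBRRRRBR]  L=[-2,-3/2,-5/4,-19/16,-37/32,-1183/1024]  R=[-2365/2048,-591/512,-295/256,-147/128,-73/64,-9/8,-1,0]  → -4731/4096
value_15 [RRBBBRBBRRRRBRB]  L=[-2,-3/2,-5/4,-19/16,-37/32,-1183/1024,-4731/4096]  R=[-2365/2048,-591/512,-295/256,-147/128,-73/64,-9/8,-1,0]  → -9461/8192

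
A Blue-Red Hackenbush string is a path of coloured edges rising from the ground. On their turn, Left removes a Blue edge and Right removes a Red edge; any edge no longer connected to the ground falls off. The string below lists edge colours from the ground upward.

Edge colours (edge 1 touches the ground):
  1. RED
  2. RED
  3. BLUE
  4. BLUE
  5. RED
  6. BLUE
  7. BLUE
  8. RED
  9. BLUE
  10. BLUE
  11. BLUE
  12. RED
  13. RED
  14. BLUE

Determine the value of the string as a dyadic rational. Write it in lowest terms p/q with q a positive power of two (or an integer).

value_1 [R]  L=[·]  R=[0]  ⇒ -1
value_2 [RR]  L=[·]  R=[-1,0]  ⇒ -2
value_3 [RRB]  L=[-2]  R=[-1,0]  ⇒ -3/2
value_4 [RRBB]  L=[-2,-3/2]  R=[-1,0]  ⇒ -5/4
value_5 [RRBBR]  L=[-2,-3/2]  R=[-5/4,-1,0]  ⇒ -11/8
value_6 [RRBBRB]  L=[-2,-3/2,-11/8]  R=[-5/4,-1,0]  ⇒ -21/16
value_7 [RRBBRBB]  L=[-2,-3/2,-11/8,-21/16]  R=[-5/4,-1,0]  ⇒ -41/32
value_8 [RRBBRBBR]  L=[-2,-3/2,-11/8,-21/16]  R=[-41/32,-5/4,-1,0]  ⇒ -83/64
value_9 [RRBBRBBRB]  L=[-2,-3/2,-11/8,-21/16,-83/64]  R=[-41/32,-5/4,-1,0]  ⇒ -165/128
value_10 [RRBBRBBRBB]  L=[-2,-3/2,-11/8,-21/16,-83/64,-165/128]  R=[-41/32,-5/4,-1,0]  ⇒ -329/256
value_11 [RRBBRBBRBBB]  L=[-2,-3/2,-11/8,-21/16,-83/64,-165/128,-329/256]  R=[-41/32,-5/4,-1,0]  ⇒ -657/512
value_12 [RRBBRBBRBBBR]  L=[-2,-3/2,-11/8,-21/16,-83/64,-165/128,-329/256]  R=[-657/512,-41/32,-5/4,-1,0]  ⇒ -1315/1024
value_13 [RRBBRBBRBBBRR]  L=[-2,-3/2,-11/8,-21/16,-83/64,-165/128,-329/256]  R=[-1315/1024,-657/512,-41/32,-5/4,-1,0]  ⇒ -2631/2048
value_14 [RRBBRBBRBBBRRB]  L=[-2,-3/2,-11/8,-21/16,-83/64,-165/128,-329/256,-2631/2048]  R=[-1315/1024,-657/512,-41/32,-5/4,-1,0]  ⇒ -5261/4096

-5261/4096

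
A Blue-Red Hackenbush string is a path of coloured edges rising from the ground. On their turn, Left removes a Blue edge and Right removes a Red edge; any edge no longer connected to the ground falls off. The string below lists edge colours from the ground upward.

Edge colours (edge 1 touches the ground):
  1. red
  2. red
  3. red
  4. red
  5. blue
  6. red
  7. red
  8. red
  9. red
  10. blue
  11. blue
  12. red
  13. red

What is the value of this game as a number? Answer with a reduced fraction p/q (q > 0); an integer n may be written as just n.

edge 1 of 13 (red): { — | 0 } => -1
edge 2 of 13 (red): { — | -1,0 } => -2
edge 3 of 13 (red): { — | -2,-1,0 } => -3
edge 4 of 13 (red): { — | -3,-2,-1,0 } => -4
edge 5 of 13 (blue): { -4 | -3,-2,-1,0 } => -7/2
edge 6 of 13 (red): { -4 | -7/2,-3,-2,-1,0 } => -15/4
edge 7 of 13 (red): { -4 | -15/4,-7/2,-3,-2,-1,0 } => -31/8
edge 8 of 13 (red): { -4 | -31/8,-15/4,-7/2,-3,-2,-1,0 } => -63/16
edge 9 of 13 (red): { -4 | -63/16,-31/8,-15/4,-7/2,-3,-2,-1,0 } => -127/32
edge 10 of 13 (blue): { -4,-127/32 | -63/16,-31/8,-15/4,-7/2,-3,-2,-1,0 } => -253/64
edge 11 of 13 (blue): { -4,-127/32,-253/64 | -63/16,-31/8,-15/4,-7/2,-3,-2,-1,0 } => -505/128
edge 12 of 13 (red): { -4,-127/32,-253/64 | -505/128,-63/16,-31/8,-15/4,-7/2,-3,-2,-1,0 } => -1011/256
edge 13 of 13 (red): { -4,-127/32,-253/64 | -1011/256,-505/128,-63/16,-31/8,-15/4,-7/2,-3,-2,-1,0 } => -2023/512

-2023/512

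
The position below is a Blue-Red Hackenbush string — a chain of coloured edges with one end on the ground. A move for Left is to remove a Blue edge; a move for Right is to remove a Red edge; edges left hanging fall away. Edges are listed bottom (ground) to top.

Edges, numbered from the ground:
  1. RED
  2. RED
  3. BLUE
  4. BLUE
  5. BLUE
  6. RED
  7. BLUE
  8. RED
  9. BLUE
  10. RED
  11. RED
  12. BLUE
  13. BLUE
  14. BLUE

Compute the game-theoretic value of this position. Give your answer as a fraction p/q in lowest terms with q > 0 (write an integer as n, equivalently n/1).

Build value(s[:k]) for k = 1..14, string s = RED RED BLUE BLUE BLUE RED BLUE RED BLUE RED RED BLUE BLUE BLUE.
1 of 14 · R · max L −∞ · min R 0 -> -1
2 of 14 · RR · max L −∞ · min R -1 -> -2
3 of 14 · RRB · max L -2 · min R -1 -> -3/2
4 of 14 · RRBB · max L -3/2 · min R -1 -> -5/4
5 of 14 · RRBBB · max L -5/4 · min R -1 -> -9/8
6 of 14 · RRBBBR · max L -5/4 · min R -9/8 -> -19/16
7 of 14 · RRBBBRB · max L -19/16 · min R -9/8 -> -37/32
8 of 14 · RRBBBRBR · max L -19/16 · min R -37/32 -> -75/64
9 of 14 · RRBBBRBRB · max L -75/64 · min R -37/32 -> -149/128
10 of 14 · RRBBBRBRBR · max L -75/64 · min R -149/128 -> -299/256
11 of 14 · RRBBBRBRBRR · max L -75/64 · min R -299/256 -> -599/512
12 of 14 · RRBBBRBRBRRB · max L -599/512 · min R -299/256 -> -1197/1024
13 of 14 · RRBBBRBRBRRBB · max L -1197/1024 · min R -299/256 -> -2393/2048
14 of 14 · RRBBBRBRBRRBBB · max L -2393/2048 · min R -299/256 -> -4785/4096

-4785/4096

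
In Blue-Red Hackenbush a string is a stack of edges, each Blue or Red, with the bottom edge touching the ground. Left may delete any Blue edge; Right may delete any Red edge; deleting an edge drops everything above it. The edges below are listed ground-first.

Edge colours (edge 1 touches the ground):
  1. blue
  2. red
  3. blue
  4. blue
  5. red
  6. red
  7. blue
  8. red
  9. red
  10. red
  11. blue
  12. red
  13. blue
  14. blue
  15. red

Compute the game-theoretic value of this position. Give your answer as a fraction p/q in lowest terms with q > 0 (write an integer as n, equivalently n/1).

Prefix values for blue red blue blue red red blue red red red blue red blue blue red via {L|R} + simplicity:
1 of 15 · b · max L 0 · min R +∞ — 1
2 of 15 · br · max L 0 · min R 1 — 1/2
3 of 15 · brb · max L 1/2 · min R 1 — 3/4
4 of 15 · brbb · max L 3/4 · min R 1 — 7/8
5 of 15 · brbbr · max L 3/4 · min R 7/8 — 13/16
6 of 15 · brbbrr · max L 3/4 · min R 13/16 — 25/32
7 of 15 · brbbrrb · max L 25/32 · min R 13/16 — 51/64
8 of 15 · brbbrrbr · max L 25/32 · min R 51/64 — 101/128
9 of 15 · brbbrrbrr · max L 25/32 · min R 101/128 — 201/256
10 of 15 · brbbrrbrrr · max L 25/32 · min R 201/256 — 401/512
11 of 15 · brbbrrbrrrb · max L 401/512 · min R 201/256 — 803/1024
12 of 15 · brbbrrbrrrbr · max L 401/512 · min R 803/1024 — 1605/2048
13 of 15 · brbbrrbrrrbrb · max L 1605/2048 · min R 803/1024 — 3211/4096
14 of 15 · brbbrrbrrrbrbb · max L 3211/4096 · min R 803/1024 — 6423/8192
15 of 15 · brbbrrbrrrbrbbr · max L 3211/4096 · min R 6423/8192 — 12845/16384

12845/16384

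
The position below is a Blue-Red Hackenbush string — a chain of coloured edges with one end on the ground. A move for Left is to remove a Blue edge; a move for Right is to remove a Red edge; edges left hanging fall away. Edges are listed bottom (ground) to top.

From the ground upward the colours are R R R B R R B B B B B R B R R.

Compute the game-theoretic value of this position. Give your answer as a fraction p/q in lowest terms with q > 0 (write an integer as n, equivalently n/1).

edge 1 of 15 (R): { none | 0 } — -1
edge 2 of 15 (R): { none | -1, 0 } — -2
edge 3 of 15 (R): { none | -2, -1, 0 } — -3
edge 4 of 15 (B): { -3 | -2, -1, 0 } — -5/2
edge 5 of 15 (R): { -3 | -5/2, -2, -1, 0 } — -11/4
edge 6 of 15 (R): { -3 | -11/4, -5/2, -2, -1, 0 } — -23/8
edge 7 of 15 (B): { -3, -23/8 | -11/4, -5/2, -2, -1, 0 } — -45/16
edge 8 of 15 (B): { -3, -23/8, -45/16 | -11/4, -5/2, -2, -1, 0 } — -89/32
edge 9 of 15 (B): { -3, -23/8, -45/16, -89/32 | -11/4, -5/2, -2, -1, 0 } — -177/64
edge 10 of 15 (B): { -3, -23/8, -45/16, -89/32, -177/64 | -11/4, -5/2, -2, -1, 0 } — -353/128
edge 11 of 15 (B): { -3, -23/8, -45/16, -89/32, -177/64, -353/128 | -11/4, -5/2, -2, -1, 0 } — -705/256
edge 12 of 15 (R): { -3, -23/8, -45/16, -89/32, -177/64, -353/128 | -705/256, -11/4, -5/2, -2, -1, 0 } — -1411/512
edge 13 of 15 (B): { -3, -23/8, -45/16, -89/32, -177/64, -353/128, -1411/512 | -705/256, -11/4, -5/2, -2, -1, 0 } — -2821/1024
edge 14 of 15 (R): { -3, -23/8, -45/16, -89/32, -177/64, -353/128, -1411/512 | -2821/1024, -705/256, -11/4, -5/2, -2, -1, 0 } — -5643/2048
edge 15 of 15 (R): { -3, -23/8, -45/16, -89/32, -177/64, -353/128, -1411/512 | -5643/2048, -2821/1024, -705/256, -11/4, -5/2, -2, -1, 0 } — -11287/4096

-11287/4096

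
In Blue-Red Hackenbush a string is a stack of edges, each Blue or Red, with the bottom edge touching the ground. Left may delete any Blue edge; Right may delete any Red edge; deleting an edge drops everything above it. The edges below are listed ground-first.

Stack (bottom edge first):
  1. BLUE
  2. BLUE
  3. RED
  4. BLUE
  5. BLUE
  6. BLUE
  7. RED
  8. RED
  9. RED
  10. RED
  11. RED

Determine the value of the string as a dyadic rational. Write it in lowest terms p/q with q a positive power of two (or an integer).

g(B) = { 0 | — } -> 1
g(BB) = { 0,1 | — } -> 2
g(BBR) = { 0,1 | 2 } -> 3/2
g(BBRB) = { 0,1,3/2 | 2 } -> 7/4
g(BBRBB) = { 0,1,3/2,7/4 | 2 } -> 15/8
g(BBRBBB) = { 0,1,3/2,7/4,15/8 | 2 } -> 31/16
g(BBRBBBR) = { 0,1,3/2,7/4,15/8 | 31/16,2 } -> 61/32
g(BBRBBBRR) = { 0,1,3/2,7/4,15/8 | 61/32,31/16,2 } -> 121/64
g(BBRBBBRRR) = { 0,1,3/2,7/4,15/8 | 121/64,61/32,31/16,2 } -> 241/128
g(BBRBBBRRRR) = { 0,1,3/2,7/4,15/8 | 241/128,121/64,61/32,31/16,2 } -> 481/256
g(BBRBBBRRRRR) = { 0,1,3/2,7/4,15/8 | 481/256,241/128,121/64,61/32,31/16,2 } -> 961/512

961/512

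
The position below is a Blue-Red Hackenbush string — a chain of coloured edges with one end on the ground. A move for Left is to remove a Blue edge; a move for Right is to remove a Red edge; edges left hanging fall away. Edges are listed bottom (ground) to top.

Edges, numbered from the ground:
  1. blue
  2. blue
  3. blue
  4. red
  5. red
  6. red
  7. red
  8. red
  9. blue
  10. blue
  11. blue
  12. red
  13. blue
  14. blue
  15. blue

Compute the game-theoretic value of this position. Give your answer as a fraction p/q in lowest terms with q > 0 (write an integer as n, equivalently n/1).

edge 1 of 15 (blue): { 0 | — } so 1
edge 2 of 15 (blue): { 0; 1 | — } so 2
edge 3 of 15 (blue): { 0; 1; 2 | — } so 3
edge 4 of 15 (red): { 0; 1; 2 | 3 } so 5/2
edge 5 of 15 (red): { 0; 1; 2 | 5/2; 3 } so 9/4
edge 6 of 15 (red): { 0; 1; 2 | 9/4; 5/2; 3 } so 17/8
edge 7 of 15 (red): { 0; 1; 2 | 17/8; 9/4; 5/2; 3 } so 33/16
edge 8 of 15 (red): { 0; 1; 2 | 33/16; 17/8; 9/4; 5/2; 3 } so 65/32
edge 9 of 15 (blue): { 0; 1; 2; 65/32 | 33/16; 17/8; 9/4; 5/2; 3 } so 131/64
edge 10 of 15 (blue): { 0; 1; 2; 65/32; 131/64 | 33/16; 17/8; 9/4; 5/2; 3 } so 263/128
edge 11 of 15 (blue): { 0; 1; 2; 65/32; 131/64; 263/128 | 33/16; 17/8; 9/4; 5/2; 3 } so 527/256
edge 12 of 15 (red): { 0; 1; 2; 65/32; 131/64; 263/128 | 527/256; 33/16; 17/8; 9/4; 5/2; 3 } so 1053/512
edge 13 of 15 (blue): { 0; 1; 2; 65/32; 131/64; 263/128; 1053/512 | 527/256; 33/16; 17/8; 9/4; 5/2; 3 } so 2107/1024
edge 14 of 15 (blue): { 0; 1; 2; 65/32; 131/64; 263/128; 1053/512; 2107/1024 | 527/256; 33/16; 17/8; 9/4; 5/2; 3 } so 4215/2048
edge 15 of 15 (blue): { 0; 1; 2; 65/32; 131/64; 263/128; 1053/512; 2107/1024; 4215/2048 | 527/256; 33/16; 17/8; 9/4; 5/2; 3 } so 8431/4096

8431/4096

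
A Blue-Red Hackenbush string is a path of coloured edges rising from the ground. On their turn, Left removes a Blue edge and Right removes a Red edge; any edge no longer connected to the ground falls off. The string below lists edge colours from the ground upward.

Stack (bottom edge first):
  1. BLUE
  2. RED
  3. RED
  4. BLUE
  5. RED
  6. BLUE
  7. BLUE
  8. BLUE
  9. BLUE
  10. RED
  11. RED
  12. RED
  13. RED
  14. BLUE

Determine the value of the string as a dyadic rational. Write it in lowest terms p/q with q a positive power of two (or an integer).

3011/8192

edge 1 of 14 (BLUE): { 0 | — } => 1
edge 2 of 14 (RED): { 0 | 1 } => 1/2
edge 3 of 14 (RED): { 0 | 1/2; 1 } => 1/4
edge 4 of 14 (BLUE): { 0; 1/4 | 1/2; 1 } => 3/8
edge 5 of 14 (RED): { 0; 1/4 | 3/8; 1/2; 1 } => 5/16
edge 6 of 14 (BLUE): { 0; 1/4; 5/16 | 3/8; 1/2; 1 } => 11/32
edge 7 of 14 (BLUE): { 0; 1/4; 5/16; 11/32 | 3/8; 1/2; 1 } => 23/64
edge 8 of 14 (BLUE): { 0; 1/4; 5/16; 11/32; 23/64 | 3/8; 1/2; 1 } => 47/128
edge 9 of 14 (BLUE): { 0; 1/4; 5/16; 11/32; 23/64; 47/128 | 3/8; 1/2; 1 } => 95/256
edge 10 of 14 (RED): { 0; 1/4; 5/16; 11/32; 23/64; 47/128 | 95/256; 3/8; 1/2; 1 } => 189/512
edge 11 of 14 (RED): { 0; 1/4; 5/16; 11/32; 23/64; 47/128 | 189/512; 95/256; 3/8; 1/2; 1 } => 377/1024
edge 12 of 14 (RED): { 0; 1/4; 5/16; 11/32; 23/64; 47/128 | 377/1024; 189/512; 95/256; 3/8; 1/2; 1 } => 753/2048
edge 13 of 14 (RED): { 0; 1/4; 5/16; 11/32; 23/64; 47/128 | 753/2048; 377/1024; 189/512; 95/256; 3/8; 1/2; 1 } => 1505/4096
edge 14 of 14 (BLUE): { 0; 1/4; 5/16; 11/32; 23/64; 47/128; 1505/4096 | 753/2048; 377/1024; 189/512; 95/256; 3/8; 1/2; 1 } => 3011/8192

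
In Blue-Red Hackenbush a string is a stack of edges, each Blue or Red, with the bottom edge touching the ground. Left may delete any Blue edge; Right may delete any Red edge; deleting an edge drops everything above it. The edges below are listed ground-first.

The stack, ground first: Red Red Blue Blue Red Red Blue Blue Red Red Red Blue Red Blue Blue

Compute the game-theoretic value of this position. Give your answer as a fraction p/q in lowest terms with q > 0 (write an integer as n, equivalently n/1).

-11497/8192

Recurse on prefixes of the 15-edge string Red Red Blue Blue Red Red Blue Blue Red Red Red Blue Red Blue Blue:
R: Left { — }, Right { 0 } -> simplest -1
RR: Left { — }, Right { -1 0 } -> simplest -2
RRB: Left { -2 }, Right { -1 0 } -> simplest -3/2
RRBB: Left { -2 -3/2 }, Right { -1 0 } -> simplest -5/4
RRBBR: Left { -2 -3/2 }, Right { -5/4 -1 0 } -> simplest -11/8
RRBBRR: Left { -2 -3/2 }, Right { -11/8 -5/4 -1 0 } -> simplest -23/16
RRBBRRB: Left { -2 -3/2 -23/16 }, Right { -11/8 -5/4 -1 0 } -> simplest -45/32
RRBBRRBB: Left { -2 -3/2 -23/16 -45/32 }, Right { -11/8 -5/4 -1 0 } -> simplest -89/64
RRBBRRBBR: Left { -2 -3/2 -23/16 -45/32 }, Right { -89/64 -11/8 -5/4 -1 0 } -> simplest -179/128
RRBBRRBBRR: Left { -2 -3/2 -23/16 -45/32 }, Right { -179/128 -89/64 -11/8 -5/4 -1 0 } -> simplest -359/256
RRBBRRBBRRR: Left { -2 -3/2 -23/16 -45/32 }, Right { -359/256 -179/128 -89/64 -11/8 -5/4 -1 0 } -> simplest -719/512
RRBBRRBBRRRB: Left { -2 -3/2 -23/16 -45/32 -719/512 }, Right { -359/256 -179/128 -89/64 -11/8 -5/4 -1 0 } -> simplest -1437/1024
RRBBRRBBRRRBR: Left { -2 -3/2 -23/16 -45/32 -719/512 }, Right { -1437/1024 -359/256 -179/128 -89/64 -11/8 -5/4 -1 0 } -> simplest -2875/2048
RRBBRRBBRRRBRB: Left { -2 -3/2 -23/16 -45/32 -719/512 -2875/2048 }, Right { -1437/1024 -359/256 -179/128 -89/64 -11/8 -5/4 -1 0 } -> simplest -5749/4096
RRBBRRBBRRRBRBB: Left { -2 -3/2 -23/16 -45/32 -719/512 -2875/2048 -5749/4096 }, Right { -1437/1024 -359/256 -179/128 -89/64 -11/8 -5/4 -1 0 } -> simplest -11497/8192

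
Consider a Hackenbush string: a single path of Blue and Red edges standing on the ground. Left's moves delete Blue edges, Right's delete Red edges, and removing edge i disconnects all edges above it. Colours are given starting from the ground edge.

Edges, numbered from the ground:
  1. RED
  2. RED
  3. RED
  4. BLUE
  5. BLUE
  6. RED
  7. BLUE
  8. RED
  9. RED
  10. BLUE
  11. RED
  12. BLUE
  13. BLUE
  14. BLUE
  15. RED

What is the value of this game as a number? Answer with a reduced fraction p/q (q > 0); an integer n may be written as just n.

-9635/4096

val(R) = { ∅ | 0 } => -1
val(RR) = { ∅ | -1,0 } => -2
val(RRR) = { ∅ | -2,-1,0 } => -3
val(RRRB) = { -3 | -2,-1,0 } => -5/2
val(RRRBB) = { -3,-5/2 | -2,-1,0 } => -9/4
val(RRRBBR) = { -3,-5/2 | -9/4,-2,-1,0 } => -19/8
val(RRRBBRB) = { -3,-5/2,-19/8 | -9/4,-2,-1,0 } => -37/16
val(RRRBBRBR) = { -3,-5/2,-19/8 | -37/16,-9/4,-2,-1,0 } => -75/32
val(RRRBBRBRR) = { -3,-5/2,-19/8 | -75/32,-37/16,-9/4,-2,-1,0 } => -151/64
val(RRRBBRBRRB) = { -3,-5/2,-19/8,-151/64 | -75/32,-37/16,-9/4,-2,-1,0 } => -301/128
val(RRRBBRBRRBR) = { -3,-5/2,-19/8,-151/64 | -301/128,-75/32,-37/16,-9/4,-2,-1,0 } => -603/256
val(RRRBBRBRRBRB) = { -3,-5/2,-19/8,-151/64,-603/256 | -301/128,-75/32,-37/16,-9/4,-2,-1,0 } => -1205/512
val(RRRBBRBRRBRBB) = { -3,-5/2,-19/8,-151/64,-603/256,-1205/512 | -301/128,-75/32,-37/16,-9/4,-2,-1,0 } => -2409/1024
val(RRRBBRBRRBRBBB) = { -3,-5/2,-19/8,-151/64,-603/256,-1205/512,-2409/1024 | -301/128,-75/32,-37/16,-9/4,-2,-1,0 } => -4817/2048
val(RRRBBRBRRBRBBBR) = { -3,-5/2,-19/8,-151/64,-603/256,-1205/512,-2409/1024 | -4817/2048,-301/128,-75/32,-37/16,-9/4,-2,-1,0 } => -9635/4096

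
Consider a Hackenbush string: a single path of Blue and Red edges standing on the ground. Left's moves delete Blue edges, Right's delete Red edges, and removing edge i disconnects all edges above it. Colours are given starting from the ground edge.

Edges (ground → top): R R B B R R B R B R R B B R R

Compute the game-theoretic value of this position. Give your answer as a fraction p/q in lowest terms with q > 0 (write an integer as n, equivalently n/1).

Build value(s[:k]) for k = 1..15, string s = R R B B R R B R B R R B B R R.
step 1: add R to get R; options L={  } R={ 0 } -> -1
step 2: add R to get RR; options L={  } R={ -1 0 } -> -2
step 3: add B to get RRB; options L={ -2 } R={ -1 0 } -> -3/2
step 4: add B to get RRBB; options L={ -2 -3/2 } R={ -1 0 } -> -5/4
step 5: add R to get RRBBR; options L={ -2 -3/2 } R={ -5/4 -1 0 } -> -11/8
step 6: add R to get RRBBRR; options L={ -2 -3/2 } R={ -11/8 -5/4 -1 0 } -> -23/16
step 7: add B to get RRBBRRB; options L={ -2 -3/2 -23/16 } R={ -11/8 -5/4 -1 0 } -> -45/32
step 8: add R to get RRBBRRBR; options L={ -2 -3/2 -23/16 } R={ -45/32 -11/8 -5/4 -1 0 } -> -91/64
step 9: add B to get RRBBRRBRB; options L={ -2 -3/2 -23/16 -91/64 } R={ -45/32 -11/8 -5/4 -1 0 } -> -181/128
step 10: add R to get RRBBRRBRBR; options L={ -2 -3/2 -23/16 -91/64 } R={ -181/128 -45/32 -11/8 -5/4 -1 0 } -> -363/256
step 11: add R to get RRBBRRBRBRR; options L={ -2 -3/2 -23/16 -91/64 } R={ -363/256 -181/128 -45/32 -11/8 -5/4 -1 0 } -> -727/512
step 12: add B to get RRBBRRBRBRRB; options L={ -2 -3/2 -23/16 -91/64 -727/512 } R={ -363/256 -181/128 -45/32 -11/8 -5/4 -1 0 } -> -1453/1024
step 13: add B to get RRBBRRBRBRRBB; options L={ -2 -3/2 -23/16 -91/64 -727/512 -1453/1024 } R={ -363/256 -181/128 -45/32 -11/8 -5/4 -1 0 } -> -2905/2048
step 14: add R to get RRBBRRBRBRRBBR; options L={ -2 -3/2 -23/16 -91/64 -727/512 -1453/1024 } R={ -2905/2048 -363/256 -181/128 -45/32 -11/8 -5/4 -1 0 } -> -5811/4096
step 15: add R to get RRBBRRBRBRRBBRR; options L={ -2 -3/2 -23/16 -91/64 -727/512 -1453/1024 } R={ -5811/4096 -2905/2048 -363/256 -181/128 -45/32 -11/8 -5/4 -1 0 } -> -11623/8192

-11623/8192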